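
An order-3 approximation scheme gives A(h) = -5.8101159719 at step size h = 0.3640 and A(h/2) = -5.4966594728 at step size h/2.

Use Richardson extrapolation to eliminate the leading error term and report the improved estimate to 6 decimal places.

-5.451880

Error is O(h^3); halving h shrinks it by 2^3 = 8.
2^3×A(h/2) = -43.9732757824; minus A(h) gives -38.1631598105.
Divide by 2^3 − 1 = 7.
Result: -5.4518799729
Gap between inputs: 3.135e-01; correction applied: +0.0447794999.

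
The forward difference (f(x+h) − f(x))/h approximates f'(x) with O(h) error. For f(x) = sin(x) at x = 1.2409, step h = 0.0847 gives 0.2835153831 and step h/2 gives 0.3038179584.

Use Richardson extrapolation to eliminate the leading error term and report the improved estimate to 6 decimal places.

Leading term ∝ h^1; use weight 2 = 2^1.
2 × 0.3038179584 = 0.6076359168; 0.6076359168 − 0.2835153831 = 0.3241205337
Extrapolated: 0.3241205337 / 1 = 0.3241205337
Shift from A(h/2): +0.0203025753.

0.324121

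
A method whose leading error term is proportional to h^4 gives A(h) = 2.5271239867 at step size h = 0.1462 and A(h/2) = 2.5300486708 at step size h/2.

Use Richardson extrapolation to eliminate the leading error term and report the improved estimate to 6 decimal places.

2.530244

Method order is 4; weight 2^4 = 16.
16×2.5300486708 − 2.5271239867 = 37.9536547461
Denominator 16 − 1 = 15.
Extrapolated: 37.9536547461 / 15 = 2.5302436497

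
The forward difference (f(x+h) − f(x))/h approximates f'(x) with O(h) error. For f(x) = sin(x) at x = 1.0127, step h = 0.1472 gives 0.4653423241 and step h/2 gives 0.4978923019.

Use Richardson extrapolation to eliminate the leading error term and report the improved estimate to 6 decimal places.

0.530442

The method has order 1: 2^1 = 2.
2×0.4978923019 = 0.9957846038; 0.9957846038 − 0.4653423241 = 0.5304422797
R = 0.5304422797/1 = 0.5304422797
Gap between inputs: 3.255e-02; correction applied: +0.0325499778.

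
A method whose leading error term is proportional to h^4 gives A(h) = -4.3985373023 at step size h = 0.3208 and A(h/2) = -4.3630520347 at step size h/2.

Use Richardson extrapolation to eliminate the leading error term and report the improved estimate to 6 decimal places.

The method has order 4: 2^4 = 16.
Numerator 16 × A(h/2) − A(h) = 16 × (-4.3630520347) − (-4.3985373023) = -65.4102952529
R = (-65.4102952529)/15 = -4.3606863502

-4.360686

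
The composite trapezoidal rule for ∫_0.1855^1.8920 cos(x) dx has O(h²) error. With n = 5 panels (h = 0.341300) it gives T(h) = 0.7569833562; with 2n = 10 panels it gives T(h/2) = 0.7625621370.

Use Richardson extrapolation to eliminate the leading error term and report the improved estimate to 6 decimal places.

Order 2 gives 2^r = 4 and 2^r − 1 = 3.
Weighted: 3.0502485480 − 0.7569833562 = 2.2932651918
Denominator 4 − 1 = 3.
Extrapolated: 2.2932651918 / 3 = 0.7644217306
Correction |R − A(h/2)| = 1.860e-03; gap |A(h/2) − A(h)| = 5.579e-03.

0.764422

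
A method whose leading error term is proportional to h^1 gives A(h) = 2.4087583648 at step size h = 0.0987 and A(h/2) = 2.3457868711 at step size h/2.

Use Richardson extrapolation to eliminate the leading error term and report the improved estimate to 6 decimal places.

Leading term ∝ h^1; use weight 2 = 2^1.
Difference of the inputs: 2.3457868711 − 2.4087583648 = -0.0629714937
Divide by 2^1 − 1 = 1: (-0.0629714937)/1 = -0.0629714937
R = 2.3457868711 − 0.0629714937 = 2.2828153774

2.282815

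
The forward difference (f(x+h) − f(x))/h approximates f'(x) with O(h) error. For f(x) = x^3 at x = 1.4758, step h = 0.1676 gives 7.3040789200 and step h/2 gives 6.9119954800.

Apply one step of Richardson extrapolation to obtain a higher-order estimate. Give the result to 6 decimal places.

6.519912

Error is O(h^1); halving h shrinks it by 2^1 = 2.
2^1*A(h/2) = 13.8239909600; minus A(h) gives 6.5199120400.
6.5199120400 ÷ 1 = 6.5199120400
Gap between inputs: 3.921e-01; correction applied: −0.3920834400.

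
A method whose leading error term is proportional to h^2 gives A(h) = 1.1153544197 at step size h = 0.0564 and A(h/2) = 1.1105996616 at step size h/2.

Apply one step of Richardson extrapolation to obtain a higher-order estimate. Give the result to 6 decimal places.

1.109015

r = 2: numerator weight 4, denominator 3.
2^2×A(h/2) = 4.4423986464; minus A(h) gives 3.3270442267.
R = 3.3270442267/3 = 1.1090147422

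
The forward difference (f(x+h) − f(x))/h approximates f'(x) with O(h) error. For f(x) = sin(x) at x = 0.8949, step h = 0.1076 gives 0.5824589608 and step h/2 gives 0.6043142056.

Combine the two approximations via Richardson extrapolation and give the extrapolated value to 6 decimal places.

0.626169

r = 1: numerator weight 2, denominator 1.
Top: 2(0.6043142056) − (0.5824589608) = 0.6261694504
Extrapolated: 0.6261694504 / 1 = 0.6261694504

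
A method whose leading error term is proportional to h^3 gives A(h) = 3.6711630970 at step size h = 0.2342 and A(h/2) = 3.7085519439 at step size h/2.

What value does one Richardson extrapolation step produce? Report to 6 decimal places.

3.713893

r = 3: numerator weight 8, denominator 7.
8·3.7085519439 − 3.6711630970 = 25.9972524542
25.9972524542 ÷ 7 = 3.7138932077
Correction |R − A(h/2)| = 5.341e-03; gap |A(h/2) − A(h)| = 3.739e-02.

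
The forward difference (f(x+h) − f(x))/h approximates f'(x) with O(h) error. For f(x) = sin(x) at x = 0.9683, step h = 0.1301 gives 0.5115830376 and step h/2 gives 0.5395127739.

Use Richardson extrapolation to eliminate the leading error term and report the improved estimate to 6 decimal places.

0.567443

r = 1: numerator weight 2, denominator 1.
Difference of the inputs: 0.5395127739 − 0.5115830376 = 0.0279297363
Correction (A(h/2) − A(h))/(2 − 1) = 0.0279297363/1 = 0.0279297363
R = 0.5395127739 + 0.0279297363 = 0.5674425102
Correction |R − A(h/2)| = 2.793e-02; gap |A(h/2) − A(h)| = 2.793e-02.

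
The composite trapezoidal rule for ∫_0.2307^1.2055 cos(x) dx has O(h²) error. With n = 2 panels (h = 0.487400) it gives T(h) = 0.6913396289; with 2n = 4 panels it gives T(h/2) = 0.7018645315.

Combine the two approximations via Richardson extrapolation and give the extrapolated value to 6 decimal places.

Error is O(h^2); halving h shrinks it by 2^2 = 4.
4·0.7018645315 = 2.8074581260; 2.8074581260 − 0.6913396289 = 2.1161184971
Denominator 4 − 1 = 3.
So the Richardson estimate is 0.7053728324.

0.705373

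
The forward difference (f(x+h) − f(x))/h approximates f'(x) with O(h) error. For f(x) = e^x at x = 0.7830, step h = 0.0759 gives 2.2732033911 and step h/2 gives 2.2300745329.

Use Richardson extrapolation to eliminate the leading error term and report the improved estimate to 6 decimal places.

2.186946

Error is O(h^1); halving h shrinks it by 2^1 = 2.
2^1*A(h/2) = 4.4601490658; minus A(h) gives 2.1869456747.
Divide by 2^1 − 1 = 1.
Result: 2.1869456747
Gap between inputs: 4.313e-02; correction applied: −0.0431288582.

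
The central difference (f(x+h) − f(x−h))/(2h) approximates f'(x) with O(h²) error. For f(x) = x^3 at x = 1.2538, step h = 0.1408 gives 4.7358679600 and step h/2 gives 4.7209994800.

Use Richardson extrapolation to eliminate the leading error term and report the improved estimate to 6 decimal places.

Leading term ∝ h^2; use weight 4 = 2^2.
4*4.7209994800 = 18.8839979200; 18.8839979200 − 4.7358679600 = 14.1481299600
Divide by 2^2 − 1 = 3.
R = 14.1481299600/3 = 4.7160433200
Shift from A(h/2): −0.0049561600.

4.716043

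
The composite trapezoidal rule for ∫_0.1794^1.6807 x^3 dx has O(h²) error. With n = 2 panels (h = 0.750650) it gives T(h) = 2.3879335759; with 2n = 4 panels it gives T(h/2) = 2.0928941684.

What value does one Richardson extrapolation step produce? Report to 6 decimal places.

1.994548

r = 2: numerator weight 4, denominator 3.
Top: 4(2.0928941684) − (2.3879335759) = 5.9836430977
R = 5.9836430977/3 = 1.9945476992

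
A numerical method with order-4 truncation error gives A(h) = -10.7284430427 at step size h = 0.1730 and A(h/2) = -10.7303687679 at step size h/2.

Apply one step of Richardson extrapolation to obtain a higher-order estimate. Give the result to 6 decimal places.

-10.730497

Leading term ∝ h^4; use weight 16 = 2^4.
2^4*A(h/2) = -171.6859002864; minus A(h) gives -160.9574572437.
Denominator 16 − 1 = 15.
R = (-160.9574572437)/15 = -10.7304971496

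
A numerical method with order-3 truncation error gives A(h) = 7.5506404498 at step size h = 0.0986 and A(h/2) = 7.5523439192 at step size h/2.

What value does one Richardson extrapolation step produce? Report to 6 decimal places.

7.552587

r = 3: numerator weight 8, denominator 7.
8·7.5523439192 − 7.5506404498 = 52.8681109038
Extrapolated: 52.8681109038 / 7 = 7.5525872720
Gap between inputs: 1.703e-03; correction applied: +0.0002433528.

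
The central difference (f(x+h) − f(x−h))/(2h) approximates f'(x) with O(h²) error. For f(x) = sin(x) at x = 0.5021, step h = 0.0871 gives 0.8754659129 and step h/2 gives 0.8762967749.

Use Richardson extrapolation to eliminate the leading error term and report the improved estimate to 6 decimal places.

0.876574

Error is O(h^2); halving h shrinks it by 2^2 = 4.
Weighted: 3.5051870996 − 0.8754659129 = 2.6297211867
(4·0.8762967749 − 0.8754659129)/(4 − 1) = 0.8765737289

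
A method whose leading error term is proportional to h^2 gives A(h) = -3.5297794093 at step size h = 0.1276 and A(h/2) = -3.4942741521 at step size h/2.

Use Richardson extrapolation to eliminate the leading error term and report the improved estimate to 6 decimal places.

The method has order 2: 2^2 = 4.
4×(-3.4942741521) − (-3.5297794093) = -10.4473171991
Divide by 2^2 − 1 = 3.
(-10.4473171991) ÷ 3 = -3.4824390664

-3.482439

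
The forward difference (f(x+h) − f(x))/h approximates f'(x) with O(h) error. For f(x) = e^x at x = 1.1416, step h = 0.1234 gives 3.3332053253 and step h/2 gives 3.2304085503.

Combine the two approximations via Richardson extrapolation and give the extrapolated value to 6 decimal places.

With r = 1 the leading error scales as h^1, so the weight is 2^1 = 2.
Difference of the inputs: 3.2304085503 − 3.3332053253 = -0.1027967750
Correction (A(h/2) − A(h))/(2 − 1) = (-0.1027967750)/1 = -0.1027967750
R = A(h/2) + (A(h/2) − A(h))/1 = 3.2304085503 − 0.1027967750 = 3.1276117753

3.127612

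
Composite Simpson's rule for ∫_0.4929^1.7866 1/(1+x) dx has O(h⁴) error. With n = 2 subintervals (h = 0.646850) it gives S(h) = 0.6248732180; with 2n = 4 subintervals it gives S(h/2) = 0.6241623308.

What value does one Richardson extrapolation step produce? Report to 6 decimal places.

0.624115

Error is O(h^4); halving h shrinks it by 2^4 = 16.
Weighted: 9.9865972928 − 0.6248732180 = 9.3617240748
Extrapolated: 9.3617240748 / 15 = 0.6241149383
Correction |R − A(h/2)| = 4.739e-05; gap |A(h/2) − A(h)| = 7.109e-04.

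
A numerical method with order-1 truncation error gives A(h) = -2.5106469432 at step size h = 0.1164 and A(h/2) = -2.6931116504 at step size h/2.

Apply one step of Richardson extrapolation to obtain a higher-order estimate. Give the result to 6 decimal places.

-2.875576

r = 1: numerator weight 2, denominator 1.
Numerator 2·A(h/2) − A(h) = 2·(-2.6931116504) − (-2.5106469432) = -2.8755763576
R = (-2.8755763576)/1 = -2.8755763576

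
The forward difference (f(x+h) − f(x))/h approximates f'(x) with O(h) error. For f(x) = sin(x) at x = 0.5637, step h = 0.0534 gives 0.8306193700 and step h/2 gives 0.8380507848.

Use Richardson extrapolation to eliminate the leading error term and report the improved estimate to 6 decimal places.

0.845482

r = 1, so 2^r = 2.
2^1·A(h/2) = 1.6761015696; minus A(h) gives 0.8454821996.
R = 0.8454821996/1 = 0.8454821996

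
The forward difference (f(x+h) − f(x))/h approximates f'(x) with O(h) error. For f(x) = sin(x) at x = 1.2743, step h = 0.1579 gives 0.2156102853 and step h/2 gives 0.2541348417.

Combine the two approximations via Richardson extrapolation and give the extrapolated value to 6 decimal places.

r = 1, so 2^r = 2.
2×0.2541348417 = 0.5082696834; 0.5082696834 − 0.2156102853 = 0.2926593981
0.2926593981 ÷ 1 = 0.2926593981
Shift from A(h/2): +0.0385245564.

0.292659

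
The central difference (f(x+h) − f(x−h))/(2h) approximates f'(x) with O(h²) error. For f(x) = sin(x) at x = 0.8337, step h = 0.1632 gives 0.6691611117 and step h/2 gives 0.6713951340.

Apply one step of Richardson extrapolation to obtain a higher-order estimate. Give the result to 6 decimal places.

Error is O(h^2); halving h shrinks it by 2^2 = 4.
2^2 × A(h/2) = 2.6855805360; minus A(h) gives 2.0164194243.
Denominator 4 − 1 = 3.
Result: 0.6721398081
Correction |R − A(h/2)| = 7.447e-04; gap |A(h/2) − A(h)| = 2.234e-03.

0.672140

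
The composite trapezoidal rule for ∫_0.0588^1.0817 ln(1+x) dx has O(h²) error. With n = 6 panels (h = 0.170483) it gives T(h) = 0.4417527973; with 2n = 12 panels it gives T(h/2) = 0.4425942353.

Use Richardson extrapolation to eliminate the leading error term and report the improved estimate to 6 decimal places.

Order 2 gives 2^r = 4 and 2^r − 1 = 3.
4×0.4425942353 = 1.7703769412; subtract 0.4417527973 → 1.3286241439
R = 1.3286241439/3 = 0.4428747146
Shift from A(h/2): +0.0002804793.

0.442875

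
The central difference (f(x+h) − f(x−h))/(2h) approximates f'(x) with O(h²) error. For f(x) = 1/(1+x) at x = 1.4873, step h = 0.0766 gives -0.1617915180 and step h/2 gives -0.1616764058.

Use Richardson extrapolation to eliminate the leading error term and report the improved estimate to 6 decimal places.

r = 2, so 2^r = 4.
2^2×A(h/2) = -0.6467056232; minus A(h) gives -0.4849141052.
Extrapolated: (-0.4849141052) / 3 = -0.1616380351

-0.161638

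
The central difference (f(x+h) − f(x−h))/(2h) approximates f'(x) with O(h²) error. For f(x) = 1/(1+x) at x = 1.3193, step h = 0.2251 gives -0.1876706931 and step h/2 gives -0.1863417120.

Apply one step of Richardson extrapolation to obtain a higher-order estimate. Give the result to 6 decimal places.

Method order is 2; weight 2^2 = 4.
Numerator 4×A(h/2) − A(h) = 4×(-0.1863417120) − (-0.1876706931) = -0.5576961549
Denominator 4 − 1 = 3.
Extrapolated: (-0.5576961549) / 3 = -0.1858987183
Gap between inputs: 1.329e-03; correction applied: +0.0004429937.

-0.185899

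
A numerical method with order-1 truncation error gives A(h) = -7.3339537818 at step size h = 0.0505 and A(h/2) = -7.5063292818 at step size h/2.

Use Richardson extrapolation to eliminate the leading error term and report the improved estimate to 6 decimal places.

-7.678705

The method has order 1: 2^1 = 2.
2·(-7.5063292818) = -15.0126585636; (-15.0126585636) − (-7.3339537818) = -7.6787047818
R = (-7.6787047818)/1 = -7.6787047818
Correction |R − A(h/2)| = 1.724e-01; gap |A(h/2) − A(h)| = 1.724e-01.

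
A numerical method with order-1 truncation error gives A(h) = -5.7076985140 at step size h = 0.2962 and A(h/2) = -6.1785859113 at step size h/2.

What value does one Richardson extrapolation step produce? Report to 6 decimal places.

-6.649473

Order 1 gives 2^r = 2 and 2^r − 1 = 1.
2 × (-6.1785859113) − (-5.7076985140) = -6.6494733086
Denominator 2 − 1 = 1.
R = (-6.6494733086)/1 = -6.6494733086
Gap between inputs: 4.709e-01; correction applied: −0.4708873973.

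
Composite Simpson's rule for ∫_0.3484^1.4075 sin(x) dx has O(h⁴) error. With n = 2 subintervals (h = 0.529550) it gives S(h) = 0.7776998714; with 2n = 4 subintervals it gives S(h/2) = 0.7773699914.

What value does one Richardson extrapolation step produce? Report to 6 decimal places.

With r = 4 the leading error scales as h^4, so the weight is 2^4 = 16.
Numerator 16×A(h/2) − A(h) = 16×0.7773699914 − 0.7776998714 = 11.6602199910
Divide by 2^4 − 1 = 15.
Result: 0.7773479994

0.777348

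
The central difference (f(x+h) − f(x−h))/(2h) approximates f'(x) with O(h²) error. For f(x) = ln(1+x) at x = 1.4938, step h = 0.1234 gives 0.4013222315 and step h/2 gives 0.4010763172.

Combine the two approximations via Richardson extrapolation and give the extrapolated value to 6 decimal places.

0.400994

The method has order 2: 2^2 = 4.
2^2 × A(h/2) = 1.6043052688; minus A(h) gives 1.2029830373.
1.2029830373 ÷ 3 = 0.4009943458
Shift from A(h/2): −0.0000819714.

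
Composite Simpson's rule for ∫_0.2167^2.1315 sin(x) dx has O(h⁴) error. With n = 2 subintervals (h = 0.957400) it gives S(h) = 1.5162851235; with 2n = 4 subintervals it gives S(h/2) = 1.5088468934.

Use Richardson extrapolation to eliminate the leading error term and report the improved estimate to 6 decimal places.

The method has order 4: 2^4 = 16.
16·1.5088468934 − 1.5162851235 = 22.6252651709
Extrapolated: 22.6252651709 / 15 = 1.5083510114

1.508351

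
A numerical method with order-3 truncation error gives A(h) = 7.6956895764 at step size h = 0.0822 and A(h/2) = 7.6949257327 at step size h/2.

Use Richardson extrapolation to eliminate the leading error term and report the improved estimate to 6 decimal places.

7.694817

Error is O(h^3); halving h shrinks it by 2^3 = 8.
8 × 7.6949257327 − 7.6956895764 = 53.8637162852
Divide by 2^3 − 1 = 7.
53.8637162852 ÷ 7 = 7.6948166122
Correction |R − A(h/2)| = 1.091e-04; gap |A(h/2) − A(h)| = 7.638e-04.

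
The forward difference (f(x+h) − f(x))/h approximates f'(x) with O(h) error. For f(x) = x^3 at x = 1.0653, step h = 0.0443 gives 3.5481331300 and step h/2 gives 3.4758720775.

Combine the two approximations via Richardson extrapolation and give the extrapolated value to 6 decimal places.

With r = 1 the leading error scales as h^1, so the weight is 2^1 = 2.
2·3.4758720775 = 6.9517441550; 6.9517441550 − 3.5481331300 = 3.4036110250
Denominator 2 − 1 = 1.
R = 3.4036110250/1 = 3.4036110250

3.403611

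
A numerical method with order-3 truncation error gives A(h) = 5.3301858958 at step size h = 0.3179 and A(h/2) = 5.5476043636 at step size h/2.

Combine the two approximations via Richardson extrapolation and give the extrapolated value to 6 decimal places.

5.578664

Leading term ∝ h^3; use weight 8 = 2^3.
Difference of the inputs: 5.5476043636 − 5.3301858958 = 0.2174184678
Correction (A(h/2) − A(h))/(8 − 1) = 0.2174184678/7 = 0.0310597811
R = 5.5476043636 + 0.0310597811 = 5.5786641447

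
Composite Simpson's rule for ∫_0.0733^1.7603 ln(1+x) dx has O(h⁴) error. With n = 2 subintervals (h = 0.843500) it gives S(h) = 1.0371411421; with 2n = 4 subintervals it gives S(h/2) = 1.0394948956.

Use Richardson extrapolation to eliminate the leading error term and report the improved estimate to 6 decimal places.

Method order is 4; weight 2^4 = 16.
Weighted: 16.6319183296 − 1.0371411421 = 15.5947771875
Divide by 2^4 − 1 = 15.
R = 15.5947771875/15 = 1.0396518125
Correction |R − A(h/2)| = 1.569e-04; gap |A(h/2) − A(h)| = 2.354e-03.

1.039652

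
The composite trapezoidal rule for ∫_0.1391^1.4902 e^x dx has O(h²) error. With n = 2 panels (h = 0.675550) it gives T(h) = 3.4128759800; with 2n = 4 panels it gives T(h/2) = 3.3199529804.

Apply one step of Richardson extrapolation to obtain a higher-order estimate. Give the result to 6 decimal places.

3.288979

With r = 2 the leading error scales as h^2, so the weight is 2^2 = 4.
Numerator 4*A(h/2) − A(h) = 4*3.3199529804 − 3.4128759800 = 9.8669359416
Denominator 4 − 1 = 3.
So the Richardson estimate is 3.2889786472.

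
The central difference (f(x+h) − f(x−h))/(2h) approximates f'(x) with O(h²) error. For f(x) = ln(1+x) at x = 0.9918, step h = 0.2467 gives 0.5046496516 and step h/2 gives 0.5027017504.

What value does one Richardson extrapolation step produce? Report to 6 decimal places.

r = 2: numerator weight 4, denominator 3.
Numerator 4*A(h/2) − A(h) = 4*0.5027017504 − 0.5046496516 = 1.5061573500
Divide by 2^2 − 1 = 3.
Result: 0.5020524500

0.502052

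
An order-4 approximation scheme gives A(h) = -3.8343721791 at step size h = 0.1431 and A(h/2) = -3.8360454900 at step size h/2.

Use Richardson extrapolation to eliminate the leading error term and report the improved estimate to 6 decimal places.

-3.836157

With r = 4 the leading error scales as h^4, so the weight is 2^4 = 16.
16*(-3.8360454900) − (-3.8343721791) = -57.5423556609
Denominator 16 − 1 = 15.
(16*(-3.8360454900) − (-3.8343721791))/(16 − 1) = -3.8361570441
Shift from A(h/2): −0.0001115541.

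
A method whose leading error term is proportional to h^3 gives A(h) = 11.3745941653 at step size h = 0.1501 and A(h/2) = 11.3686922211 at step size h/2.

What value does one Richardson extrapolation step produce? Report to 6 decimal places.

11.367849

Leading term ∝ h^3; use weight 8 = 2^3.
Difference of the inputs: 11.3686922211 − 11.3745941653 = -0.0059019442
Correction (A(h/2) − A(h))/(8 − 1) = (-0.0059019442)/7 = -0.0008431349
R = 11.3686922211 − 0.0008431349 = 11.3678490862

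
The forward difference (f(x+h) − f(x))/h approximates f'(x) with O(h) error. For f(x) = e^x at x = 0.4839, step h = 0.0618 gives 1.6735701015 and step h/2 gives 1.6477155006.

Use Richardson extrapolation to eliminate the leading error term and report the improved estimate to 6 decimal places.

1.621861

Leading term ∝ h^1; use weight 2 = 2^1.
Top: 2(1.6477155006) − (1.6735701015) = 1.6218608997
1.6218608997 ÷ 1 = 1.6218608997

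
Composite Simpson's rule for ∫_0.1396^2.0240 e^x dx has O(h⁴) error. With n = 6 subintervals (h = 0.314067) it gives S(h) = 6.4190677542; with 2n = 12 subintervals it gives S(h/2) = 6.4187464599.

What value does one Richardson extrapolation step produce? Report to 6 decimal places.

6.418725

Order 4 gives 2^r = 16 and 2^r − 1 = 15.
16×6.4187464599 = 102.6999433584; subtract 6.4190677542 → 96.2808756042
96.2808756042 ÷ 15 = 6.4187250403
Gap between inputs: 3.213e-04; correction applied: −0.0000214196.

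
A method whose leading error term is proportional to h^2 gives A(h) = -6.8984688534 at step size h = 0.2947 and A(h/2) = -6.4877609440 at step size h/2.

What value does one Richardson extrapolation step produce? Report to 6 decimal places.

r = 2: numerator weight 4, denominator 3.
4×(-6.4877609440) − (-6.8984688534) = -19.0525749226
R = (-19.0525749226)/3 = -6.3508583075
Shift from A(h/2): +0.1369026365.

-6.350858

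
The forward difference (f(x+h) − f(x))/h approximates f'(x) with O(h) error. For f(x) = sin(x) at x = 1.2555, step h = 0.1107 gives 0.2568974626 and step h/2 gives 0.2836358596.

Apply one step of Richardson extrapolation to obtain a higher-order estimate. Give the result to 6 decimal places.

0.310374

r = 1, so 2^r = 2.
Top: 2(0.2836358596) − (0.2568974626) = 0.3103742566
R = 0.3103742566/1 = 0.3103742566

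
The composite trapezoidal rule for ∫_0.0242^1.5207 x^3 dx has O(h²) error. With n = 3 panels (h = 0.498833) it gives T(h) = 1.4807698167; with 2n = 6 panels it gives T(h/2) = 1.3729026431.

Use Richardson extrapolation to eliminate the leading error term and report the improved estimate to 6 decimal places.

Leading term ∝ h^2; use weight 4 = 2^2.
2^2·A(h/2) = 5.4916105724; minus A(h) gives 4.0108407557.
Denominator 4 − 1 = 3.
Result: 1.3369469186
Correction |R − A(h/2)| = 3.596e-02; gap |A(h/2) − A(h)| = 1.079e-01.

1.336947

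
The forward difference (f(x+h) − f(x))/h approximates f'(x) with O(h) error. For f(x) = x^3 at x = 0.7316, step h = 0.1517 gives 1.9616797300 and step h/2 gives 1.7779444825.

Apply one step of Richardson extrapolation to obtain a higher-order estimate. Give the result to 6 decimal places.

The method has order 1: 2^1 = 2.
Difference of the inputs: 1.7779444825 − 1.9616797300 = -0.1837352475
Correction (A(h/2) − A(h))/(2 − 1) = (-0.1837352475)/1 = -0.1837352475
R = A(h/2) + (A(h/2) − A(h))/1 = 1.7779444825 − 0.1837352475 = 1.5942092350
Correction |R − A(h/2)| = 1.837e-01; gap |A(h/2) − A(h)| = 1.837e-01.

1.594209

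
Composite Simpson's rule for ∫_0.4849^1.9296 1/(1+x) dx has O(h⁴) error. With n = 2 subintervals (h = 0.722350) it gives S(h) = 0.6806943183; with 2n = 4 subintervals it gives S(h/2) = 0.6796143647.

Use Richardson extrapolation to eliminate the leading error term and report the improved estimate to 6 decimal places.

Order 4 gives 2^r = 16 and 2^r − 1 = 15.
Weighted: 10.8738298352 − 0.6806943183 = 10.1931355169
Denominator 16 − 1 = 15.
Extrapolated: 10.1931355169 / 15 = 0.6795423678
Gap between inputs: 1.080e-03; correction applied: −0.0000719969.

0.679542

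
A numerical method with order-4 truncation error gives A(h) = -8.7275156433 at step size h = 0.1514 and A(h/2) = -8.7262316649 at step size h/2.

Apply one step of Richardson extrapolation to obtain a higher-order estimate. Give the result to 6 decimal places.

Error is O(h^4); halving h shrinks it by 2^4 = 16.
Numerator 16·A(h/2) − A(h) = 16·(-8.7262316649) − (-8.7275156433) = -130.8921909951
(16·(-8.7262316649) − (-8.7275156433))/(16 − 1) = -8.7261460663
Gap between inputs: 1.284e-03; correction applied: +0.0000855986.

-8.726146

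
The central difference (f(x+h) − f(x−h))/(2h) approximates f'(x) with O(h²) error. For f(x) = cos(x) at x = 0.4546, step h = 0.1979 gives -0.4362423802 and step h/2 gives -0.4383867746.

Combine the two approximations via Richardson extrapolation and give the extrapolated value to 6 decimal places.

-0.439102

With r = 2 the leading error scales as h^2, so the weight is 2^2 = 4.
4 × (-0.4383867746) = -1.7535470984; subtract (-0.4362423802) → -1.3173047182
Denominator 4 − 1 = 3.
Result: -0.4391015727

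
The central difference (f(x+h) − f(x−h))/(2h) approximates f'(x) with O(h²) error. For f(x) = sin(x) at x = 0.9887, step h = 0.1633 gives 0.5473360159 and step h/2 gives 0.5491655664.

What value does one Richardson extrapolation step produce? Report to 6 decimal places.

0.549775

Method order is 2; weight 2^2 = 4.
2^2×A(h/2) = 2.1966622656; minus A(h) gives 1.6493262497.
Divide by 2^2 − 1 = 3.
R = 1.6493262497/3 = 0.5497754166
Shift from A(h/2): +0.0006098502.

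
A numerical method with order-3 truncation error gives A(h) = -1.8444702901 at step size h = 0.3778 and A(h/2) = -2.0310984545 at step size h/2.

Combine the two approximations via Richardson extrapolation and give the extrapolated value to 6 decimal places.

-2.057760

Order 3 gives 2^r = 8 and 2^r − 1 = 7.
2^3 × A(h/2) = -16.2487876360; minus A(h) gives -14.4043173459.
Divide by 2^3 − 1 = 7.
(-14.4043173459) ÷ 7 = -2.0577596208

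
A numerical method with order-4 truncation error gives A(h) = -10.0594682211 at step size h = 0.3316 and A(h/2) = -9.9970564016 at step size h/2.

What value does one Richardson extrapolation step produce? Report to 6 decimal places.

Error is O(h^4); halving h shrinks it by 2^4 = 16.
Numerator 16·A(h/2) − A(h) = 16·(-9.9970564016) − (-10.0594682211) = -149.8934342045
(-149.8934342045) ÷ 15 = -9.9928956136
Shift from A(h/2): +0.0041607880.

-9.992896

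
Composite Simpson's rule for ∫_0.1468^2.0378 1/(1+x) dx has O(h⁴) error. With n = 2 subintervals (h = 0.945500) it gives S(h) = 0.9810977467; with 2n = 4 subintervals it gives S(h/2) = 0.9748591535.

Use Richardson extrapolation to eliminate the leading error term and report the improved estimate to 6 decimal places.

Error is O(h^4); halving h shrinks it by 2^4 = 16.
2^4 × A(h/2) = 15.5977464560; minus A(h) gives 14.6166487093.
Extrapolated: 14.6166487093 / 15 = 0.9744432473
Correction |R − A(h/2)| = 4.159e-04; gap |A(h/2) − A(h)| = 6.239e-03.

0.974443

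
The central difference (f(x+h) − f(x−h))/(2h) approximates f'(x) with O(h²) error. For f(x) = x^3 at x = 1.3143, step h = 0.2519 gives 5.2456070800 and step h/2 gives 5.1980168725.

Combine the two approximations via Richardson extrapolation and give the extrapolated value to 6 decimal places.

5.182153

Leading term ∝ h^2; use weight 4 = 2^2.
Difference of the inputs: 5.1980168725 − 5.2456070800 = -0.0475902075
Divide by 2^2 − 1 = 3: (-0.0475902075)/3 = -0.0158634025
R = 5.1980168725 − 0.0158634025 = 5.1821534700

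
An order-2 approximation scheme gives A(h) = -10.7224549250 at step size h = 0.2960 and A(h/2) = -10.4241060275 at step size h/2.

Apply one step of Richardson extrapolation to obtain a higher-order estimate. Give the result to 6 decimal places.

-10.324656

The method has order 2: 2^2 = 4.
4·(-10.4241060275) = -41.6964241100; subtract (-10.7224549250) → -30.9739691850
Divide by 2^2 − 1 = 3.
So the Richardson estimate is -10.3246563950.
Correction |R − A(h/2)| = 9.945e-02; gap |A(h/2) − A(h)| = 2.983e-01.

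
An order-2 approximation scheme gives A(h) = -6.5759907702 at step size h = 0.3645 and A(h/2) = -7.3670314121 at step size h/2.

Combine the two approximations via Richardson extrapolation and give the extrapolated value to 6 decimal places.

-7.630712

Error is O(h^2); halving h shrinks it by 2^2 = 4.
Top: 4(-7.3670314121) − (-6.5759907702) = -22.8921348782
Denominator 4 − 1 = 3.
(-22.8921348782) ÷ 3 = -7.6307116261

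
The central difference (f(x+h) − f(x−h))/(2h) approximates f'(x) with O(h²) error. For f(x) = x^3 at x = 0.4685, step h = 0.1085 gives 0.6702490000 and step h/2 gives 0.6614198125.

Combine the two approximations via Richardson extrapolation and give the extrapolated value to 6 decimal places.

Order 2 gives 2^r = 4 and 2^r − 1 = 3.
4·0.6614198125 = 2.6456792500; 2.6456792500 − 0.6702490000 = 1.9754302500
Denominator 4 − 1 = 3.
Extrapolated: 1.9754302500 / 3 = 0.6584767500

0.658477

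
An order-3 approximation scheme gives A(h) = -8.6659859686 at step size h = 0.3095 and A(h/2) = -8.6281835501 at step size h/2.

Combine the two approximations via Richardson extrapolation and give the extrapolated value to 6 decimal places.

-8.622783

Order 3 gives 2^r = 8 and 2^r − 1 = 7.
Top: 8(-8.6281835501) − (-8.6659859686) = -60.3594824322
Denominator 8 − 1 = 7.
R = (-60.3594824322)/7 = -8.6227832046
Gap between inputs: 3.780e-02; correction applied: +0.0054003455.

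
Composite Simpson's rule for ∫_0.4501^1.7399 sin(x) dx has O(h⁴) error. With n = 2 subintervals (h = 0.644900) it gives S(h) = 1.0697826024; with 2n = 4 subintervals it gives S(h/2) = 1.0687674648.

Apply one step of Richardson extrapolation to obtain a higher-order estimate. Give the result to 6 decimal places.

Leading term ∝ h^4; use weight 16 = 2^4.
2^4·A(h/2) = 17.1002794368; minus A(h) gives 16.0304968344.
Denominator 16 − 1 = 15.
(16·1.0687674648 − 1.0697826024)/(16 − 1) = 1.0686997890

1.068700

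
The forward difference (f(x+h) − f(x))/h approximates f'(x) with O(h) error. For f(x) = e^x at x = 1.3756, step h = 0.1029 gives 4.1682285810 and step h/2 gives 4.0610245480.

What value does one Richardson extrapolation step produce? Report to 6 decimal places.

3.953821

Leading term ∝ h^1; use weight 2 = 2^1.
2*4.0610245480 = 8.1220490960; 8.1220490960 − 4.1682285810 = 3.9538205150
Denominator 2 − 1 = 1.
(2*4.0610245480 − 4.1682285810)/(2 − 1) = 3.9538205150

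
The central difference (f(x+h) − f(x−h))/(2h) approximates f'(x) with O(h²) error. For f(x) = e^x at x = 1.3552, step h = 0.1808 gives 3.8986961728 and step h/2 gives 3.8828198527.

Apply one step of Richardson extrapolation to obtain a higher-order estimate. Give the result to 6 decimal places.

3.877528

Method order is 2; weight 2^2 = 4.
A(h/2) − A(h) = 3.8828198527 − 3.8986961728 = -0.0158763201
Correction (A(h/2) − A(h))/(4 − 1) = (-0.0158763201)/3 = -0.0052921067
R = A(h/2) + (A(h/2) − A(h))/3 = 3.8828198527 − 0.0052921067 = 3.8775277460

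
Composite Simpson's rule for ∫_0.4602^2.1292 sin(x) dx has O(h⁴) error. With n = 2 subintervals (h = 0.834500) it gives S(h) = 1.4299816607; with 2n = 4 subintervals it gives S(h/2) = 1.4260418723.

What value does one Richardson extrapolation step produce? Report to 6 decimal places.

1.425779

Order 4 gives 2^r = 16 and 2^r − 1 = 15.
Difference of the inputs: 1.4260418723 − 1.4299816607 = -0.0039397884
Correction (A(h/2) − A(h))/(16 − 1) = (-0.0039397884)/15 = -0.0002626526
R = 1.4260418723 − 0.0002626526 = 1.4257792197
Correction |R − A(h/2)| = 2.627e-04; gap |A(h/2) − A(h)| = 3.940e-03.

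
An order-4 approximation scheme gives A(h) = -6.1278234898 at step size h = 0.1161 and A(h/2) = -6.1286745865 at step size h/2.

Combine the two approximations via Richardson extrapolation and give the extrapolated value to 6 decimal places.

-6.128731

Order 4 gives 2^r = 16 and 2^r − 1 = 15.
Top: 16(-6.1286745865) − (-6.1278234898) = -91.9309698942
(16·(-6.1286745865) − (-6.1278234898))/(16 − 1) = -6.1287313263
Correction |R − A(h/2)| = 5.674e-05; gap |A(h/2) − A(h)| = 8.511e-04.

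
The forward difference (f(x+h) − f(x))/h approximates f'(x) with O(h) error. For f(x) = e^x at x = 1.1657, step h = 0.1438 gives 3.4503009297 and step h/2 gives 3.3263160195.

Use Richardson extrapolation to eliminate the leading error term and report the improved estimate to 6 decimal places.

Method order is 1; weight 2^1 = 2.
Numerator 2 × A(h/2) − A(h) = 2 × 3.3263160195 − 3.4503009297 = 3.2023311093
3.2023311093 ÷ 1 = 3.2023311093

3.202331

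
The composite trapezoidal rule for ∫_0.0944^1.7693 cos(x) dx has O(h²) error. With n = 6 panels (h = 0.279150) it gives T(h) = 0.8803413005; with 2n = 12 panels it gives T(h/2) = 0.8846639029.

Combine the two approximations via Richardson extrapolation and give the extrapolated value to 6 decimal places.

0.886105

r = 2: numerator weight 4, denominator 3.
Top: 4(0.8846639029) − (0.8803413005) = 2.6583143111
Denominator 4 − 1 = 3.
2.6583143111 ÷ 3 = 0.8861047704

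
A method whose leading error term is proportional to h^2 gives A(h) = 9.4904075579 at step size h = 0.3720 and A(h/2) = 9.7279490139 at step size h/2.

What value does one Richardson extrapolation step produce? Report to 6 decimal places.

9.807129

Error is O(h^2); halving h shrinks it by 2^2 = 4.
4·9.7279490139 − 9.4904075579 = 29.4213884977
Denominator 4 − 1 = 3.
R = 29.4213884977/3 = 9.8071294992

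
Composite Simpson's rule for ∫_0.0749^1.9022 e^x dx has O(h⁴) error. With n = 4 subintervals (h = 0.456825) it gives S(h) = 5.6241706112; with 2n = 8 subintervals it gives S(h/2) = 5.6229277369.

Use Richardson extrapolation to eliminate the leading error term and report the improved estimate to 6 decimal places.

5.622845

r = 4: numerator weight 16, denominator 15.
16·5.6229277369 = 89.9668437904; subtract 5.6241706112 → 84.3426731792
Denominator 16 − 1 = 15.
Result: 5.6228448786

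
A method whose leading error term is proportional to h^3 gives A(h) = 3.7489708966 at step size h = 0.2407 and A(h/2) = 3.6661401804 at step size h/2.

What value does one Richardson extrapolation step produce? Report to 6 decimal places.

r = 3, so 2^r = 8.
8×3.6661401804 = 29.3291214432; subtract 3.7489708966 → 25.5801505466
Divide by 2^3 − 1 = 7.
Result: 3.6543072209
Shift from A(h/2): −0.0118329595.

3.654307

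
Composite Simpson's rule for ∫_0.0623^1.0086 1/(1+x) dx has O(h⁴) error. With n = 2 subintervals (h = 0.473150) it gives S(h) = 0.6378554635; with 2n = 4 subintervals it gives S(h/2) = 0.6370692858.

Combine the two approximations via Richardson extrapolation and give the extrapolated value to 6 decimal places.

Order 4 gives 2^r = 16 and 2^r − 1 = 15.
16·0.6370692858 = 10.1931085728; 10.1931085728 − 0.6378554635 = 9.5552531093
Extrapolated: 9.5552531093 / 15 = 0.6370168740

0.637017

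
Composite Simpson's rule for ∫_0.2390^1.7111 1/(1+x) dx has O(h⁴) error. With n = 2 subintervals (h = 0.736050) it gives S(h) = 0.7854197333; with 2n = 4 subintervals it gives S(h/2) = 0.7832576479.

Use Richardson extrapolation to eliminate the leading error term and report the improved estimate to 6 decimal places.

With r = 4 the leading error scales as h^4, so the weight is 2^4 = 16.
2^4*A(h/2) = 12.5321223664; minus A(h) gives 11.7467026331.
Divide by 2^4 − 1 = 15.
Extrapolated: 11.7467026331 / 15 = 0.7831135089
Shift from A(h/2): −0.0001441390.

0.783114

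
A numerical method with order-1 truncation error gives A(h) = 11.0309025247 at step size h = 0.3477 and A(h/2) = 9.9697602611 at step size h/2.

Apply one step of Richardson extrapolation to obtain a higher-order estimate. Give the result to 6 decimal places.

8.908618

The method has order 1: 2^1 = 2.
Top: 2(9.9697602611) − (11.0309025247) = 8.9086179975
(2·9.9697602611 − 11.0309025247)/(2 − 1) = 8.9086179975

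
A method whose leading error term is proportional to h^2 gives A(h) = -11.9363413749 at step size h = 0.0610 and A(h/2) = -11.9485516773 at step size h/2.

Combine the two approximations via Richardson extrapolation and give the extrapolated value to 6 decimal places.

Error is O(h^2); halving h shrinks it by 2^2 = 4.
Difference of the inputs: -11.9485516773 − (-11.9363413749) = -0.0122103024
Correction (A(h/2) − A(h))/(4 − 1) = (-0.0122103024)/3 = -0.0040701008
R = A(h/2) + (A(h/2) − A(h))/3 = -11.9485516773 − 0.0040701008 = -11.9526217781
Gap between inputs: 1.221e-02; correction applied: −0.0040701008.

-11.952622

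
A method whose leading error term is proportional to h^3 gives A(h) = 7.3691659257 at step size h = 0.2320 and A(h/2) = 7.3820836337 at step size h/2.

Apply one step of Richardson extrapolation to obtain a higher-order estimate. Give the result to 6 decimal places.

Leading term ∝ h^3; use weight 8 = 2^3.
8*7.3820836337 − 7.3691659257 = 51.6875031439
Denominator 8 − 1 = 7.
R = 51.6875031439/7 = 7.3839290206

7.383929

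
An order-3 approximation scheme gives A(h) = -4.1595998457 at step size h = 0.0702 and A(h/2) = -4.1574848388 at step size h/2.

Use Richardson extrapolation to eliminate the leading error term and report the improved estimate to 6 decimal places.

-4.157183

The method has order 3: 2^3 = 8.
8·(-4.1574848388) = -33.2598787104; (-33.2598787104) − (-4.1595998457) = -29.1002788647
Divide by 2^3 − 1 = 7.
Extrapolated: (-29.1002788647) / 7 = -4.1571826950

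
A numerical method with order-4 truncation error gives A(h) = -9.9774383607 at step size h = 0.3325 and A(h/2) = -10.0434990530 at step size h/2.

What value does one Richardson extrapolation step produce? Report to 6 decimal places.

-10.047903

Leading term ∝ h^4; use weight 16 = 2^4.
16·(-10.0434990530) − (-9.9774383607) = -150.7185464873
Denominator 16 − 1 = 15.
So the Richardson estimate is -10.0479030992.
Gap between inputs: 6.606e-02; correction applied: −0.0044040462.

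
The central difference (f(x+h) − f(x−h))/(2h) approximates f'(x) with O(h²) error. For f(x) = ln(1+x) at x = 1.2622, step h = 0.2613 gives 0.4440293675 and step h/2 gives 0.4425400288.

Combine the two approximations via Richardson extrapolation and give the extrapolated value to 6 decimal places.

0.442044

Leading term ∝ h^2; use weight 4 = 2^2.
4·0.4425400288 = 1.7701601152; subtract 0.4440293675 → 1.3261307477
Divide by 2^2 − 1 = 3.
(4·0.4425400288 − 0.4440293675)/(4 − 1) = 0.4420435826
Gap between inputs: 1.489e-03; correction applied: −0.0004964462.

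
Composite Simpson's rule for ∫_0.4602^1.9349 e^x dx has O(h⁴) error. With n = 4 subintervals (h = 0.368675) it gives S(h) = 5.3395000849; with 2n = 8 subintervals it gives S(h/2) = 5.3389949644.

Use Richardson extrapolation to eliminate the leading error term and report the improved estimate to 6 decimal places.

5.338961

Method order is 4; weight 2^4 = 16.
A(h/2) − A(h) = 5.3389949644 − 5.3395000849 = -0.0005051205
Correction (A(h/2) − A(h))/(16 − 1) = (-0.0005051205)/15 = -0.0000336747
R = A(h/2) + (A(h/2) − A(h))/15 = 5.3389949644 − 0.0000336747 = 5.3389612897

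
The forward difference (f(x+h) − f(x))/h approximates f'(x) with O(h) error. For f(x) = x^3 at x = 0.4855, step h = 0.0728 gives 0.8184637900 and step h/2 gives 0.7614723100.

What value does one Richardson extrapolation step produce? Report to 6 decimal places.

0.704481

With r = 1 the leading error scales as h^1, so the weight is 2^1 = 2.
Weighted: 1.5229446200 − 0.8184637900 = 0.7044808300
0.7044808300 ÷ 1 = 0.7044808300
Correction |R − A(h/2)| = 5.699e-02; gap |A(h/2) − A(h)| = 5.699e-02.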